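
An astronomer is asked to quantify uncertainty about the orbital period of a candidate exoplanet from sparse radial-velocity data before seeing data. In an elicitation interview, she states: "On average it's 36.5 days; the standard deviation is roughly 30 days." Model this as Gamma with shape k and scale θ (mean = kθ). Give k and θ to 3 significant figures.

For Gamma(k, scale θ): mean = kθ, variance = kθ², so CV = 1/√k.
CV = SD/mean = 30/36.5 = 0.8219, hence k = 1/CV² = 1.48.
Then θ = mean/k = 36.5/1.48 = 24.7.

k ≈ 1.48, θ ≈ 24.7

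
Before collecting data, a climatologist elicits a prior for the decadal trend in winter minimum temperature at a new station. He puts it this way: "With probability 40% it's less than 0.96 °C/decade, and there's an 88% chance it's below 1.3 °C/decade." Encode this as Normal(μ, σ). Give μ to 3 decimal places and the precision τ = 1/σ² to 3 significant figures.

μ = 1.020, τ = 17.6

For Normal(μ,σ), the p-quantile is μ + z_p·σ. Here z_{0.4} = -0.2533, z_{0.88} = 1.175.
So 0.96 = μ − 0.2533σ and 1.3 = μ + 1.175σ.
Subtracting: σ = (1.3 − 0.96)/(1.175 − (-0.2533)) = 0.238.
Then μ = 0.96 − (-0.2533)·0.238 = 1.020.
Precision τ = 1/σ² = 1/0.238² = 17.6.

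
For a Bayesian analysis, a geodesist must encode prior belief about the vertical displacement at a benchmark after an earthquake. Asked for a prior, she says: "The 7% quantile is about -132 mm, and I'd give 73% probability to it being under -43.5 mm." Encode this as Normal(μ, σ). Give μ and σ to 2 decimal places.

μ = -69.47, σ = 42.37

The p-quantile of Normal(μ,σ) is μ + z_p·σ, with z_{0.07} = -1.476 and z_{0.73} = 0.6128.
Eliminate σ: μ = (z₂·x₁ − z₁·x₂)/(z₂ − z₁) = (0.6128·-132 − (-1.476)·-43.5)/2.089 = -69.47.
Then σ = (x₂ − x₁)/(z₂ − z₁) = (-43.5 − -132)/2.089 = 42.37.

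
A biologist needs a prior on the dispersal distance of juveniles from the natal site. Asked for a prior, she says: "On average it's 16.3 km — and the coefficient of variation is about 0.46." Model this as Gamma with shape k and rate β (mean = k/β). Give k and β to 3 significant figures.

For Gamma(k, rate β): mean = k/β, variance = k/β², so CV = 1/√k.
CV = 0.46, hence k = 1/CV² = 4.73.
Then β = k/mean = 4.73/16.3 = 0.29.

k ≈ 4.73, β ≈ 0.29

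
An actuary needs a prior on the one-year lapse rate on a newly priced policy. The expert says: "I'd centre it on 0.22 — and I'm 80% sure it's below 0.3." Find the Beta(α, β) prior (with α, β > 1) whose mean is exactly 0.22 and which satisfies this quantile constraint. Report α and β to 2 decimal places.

With mean 0.22 fixed, write α = 0.22s, β = 0.78s where s = α+β.
Need P(θ < 0.3) = 0.8 under Beta(0.22s, 0.78s). Normal approximation: (q−m)/√(m(1−m)/s) ≈ z_{0.8} = 0.842, so s ≈ 0.22·0.78·(0.842)²/(0.3−0.22)² = 19.0.
At s = 19.0: P(θ<0.3) ≈ 0.809. Adjusting to match 0.8 gives s ≈ 17.15.
So α = 0.22·17.15 ≈ 3.77, β = 0.78·17.15 ≈ 13.37.

α ≈ 3.77, β ≈ 13.37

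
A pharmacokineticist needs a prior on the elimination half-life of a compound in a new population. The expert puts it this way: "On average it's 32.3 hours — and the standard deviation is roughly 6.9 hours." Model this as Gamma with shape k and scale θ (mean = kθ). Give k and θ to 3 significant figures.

For Gamma(k, scale θ): mean = kθ, variance = kθ², so CV = 1/√k.
CV = SD/mean = 6.9/32.3 = 0.2136, hence k = 1/CV² = 21.9.
Then θ = mean/k = 32.3/21.9 = 1.47.

k ≈ 21.9, θ ≈ 1.47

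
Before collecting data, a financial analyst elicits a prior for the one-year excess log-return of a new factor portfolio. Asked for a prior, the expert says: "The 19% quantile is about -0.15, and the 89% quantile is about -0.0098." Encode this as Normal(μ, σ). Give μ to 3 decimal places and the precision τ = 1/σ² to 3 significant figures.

μ = -0.092, τ = 225

The p-quantile of Normal(μ,σ) is μ + z_p·σ, with z_{0.19} = -0.8779 and z_{0.89} = 1.227.
Eliminate σ: μ = (z₂·x₁ − z₁·x₂)/(z₂ − z₁) = (1.227·-0.15 − (-0.8779)·-0.0098)/2.104 = -0.092.
Then σ = (x₂ − x₁)/(z₂ − z₁) = (-0.0098 − -0.15)/2.104 = 0.067.
Precision τ = 1/σ² = 1/0.06662² = 225.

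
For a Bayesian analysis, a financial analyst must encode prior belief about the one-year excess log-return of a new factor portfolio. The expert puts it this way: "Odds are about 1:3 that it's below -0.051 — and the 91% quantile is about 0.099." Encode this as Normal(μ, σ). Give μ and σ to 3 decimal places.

μ = -0.001, σ = 0.074

For Normal(μ,σ), the p-quantile is μ + z_p·σ. Here z_{0.25} = -0.6745, z_{0.91} = 1.341.
So -0.051 = μ − 0.6745σ and 0.099 = μ + 1.341σ.
Subtracting: σ = (0.099 − -0.051)/(1.341 − (-0.6745)) = 0.074.
Then μ = -0.051 − (-0.6745)·0.074 = -0.001.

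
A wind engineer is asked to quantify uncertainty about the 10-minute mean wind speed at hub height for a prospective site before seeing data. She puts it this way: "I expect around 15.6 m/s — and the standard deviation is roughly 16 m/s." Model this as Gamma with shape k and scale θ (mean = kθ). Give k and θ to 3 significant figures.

For Gamma(k, scale θ): mean = kθ, variance = kθ², so CV = 1/√k.
CV = SD/mean = 16/15.6 = 1.026, hence k = 1/CV² = 0.951.
Then θ = mean/k = 15.6/0.951 = 16.4.

k ≈ 0.951, θ ≈ 16.4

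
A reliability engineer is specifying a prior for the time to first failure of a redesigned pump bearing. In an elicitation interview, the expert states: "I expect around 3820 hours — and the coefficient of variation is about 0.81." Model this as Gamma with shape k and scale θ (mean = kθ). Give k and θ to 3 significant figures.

k ≈ 1.52, θ ≈ 2510

For Gamma(k, scale θ): mean = kθ, variance = kθ², so CV = 1/√k.
CV = 0.81, hence k = 1/CV² = 1.52.
Then θ = mean/k = 3820/1.52 = 2510.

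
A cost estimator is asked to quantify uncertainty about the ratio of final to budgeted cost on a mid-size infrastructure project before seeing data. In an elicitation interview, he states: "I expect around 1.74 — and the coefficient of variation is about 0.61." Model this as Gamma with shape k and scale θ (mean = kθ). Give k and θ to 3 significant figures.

For Gamma(k, scale θ): mean = kθ, variance = kθ², so CV = 1/√k.
CV = 0.61, hence k = 1/CV² = 2.69.
Then θ = mean/k = 1.74/2.69 = 0.647.

k ≈ 2.69, θ ≈ 0.647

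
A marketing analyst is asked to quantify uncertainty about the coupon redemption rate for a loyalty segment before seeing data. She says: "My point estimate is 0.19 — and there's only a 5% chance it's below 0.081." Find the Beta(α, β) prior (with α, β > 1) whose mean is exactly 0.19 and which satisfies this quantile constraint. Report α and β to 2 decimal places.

α ≈ 4.98, β ≈ 21.21

With mean 0.19 fixed, write α = 0.19s, β = 0.81s where s = α+β.
Need P(θ < 0.081) = 0.05 under Beta(0.19s, 0.81s). Normal approximation: (q−m)/√(m(1−m)/s) ≈ z_{0.05} = -1.64, so s ≈ 0.19·0.81·(-1.64)²/(0.081−0.19)² = 35.0.
At s = 35.0: P(θ<0.081) ≈ 0.026. Adjusting to match 0.05 gives s ≈ 26.19.
So α = 0.19·26.19 ≈ 4.98, β = 0.81·26.19 ≈ 21.21.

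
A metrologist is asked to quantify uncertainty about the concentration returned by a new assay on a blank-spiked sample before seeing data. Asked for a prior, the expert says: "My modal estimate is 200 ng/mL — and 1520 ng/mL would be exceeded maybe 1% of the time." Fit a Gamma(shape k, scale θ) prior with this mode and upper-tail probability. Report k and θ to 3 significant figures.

k ≈ 1.83, θ ≈ 240

Gamma(k,θ) with k>1 has mode (k−1)θ, so θ = 200/(k−1).
Need P(X < 1520) = 0.99 with θ tied to k this way. Start at k = 2, θ = 200: P(X<1520) ≈ 0.996.
Too high — lower k to spread out. Iterating converges to k ≈ 1.83.
Then θ = 200/(1.83−1) ≈ 240.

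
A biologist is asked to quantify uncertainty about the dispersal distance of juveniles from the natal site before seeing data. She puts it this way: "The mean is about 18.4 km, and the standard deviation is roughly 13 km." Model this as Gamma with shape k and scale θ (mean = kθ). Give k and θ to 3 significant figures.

k ≈ 2, θ ≈ 9.18

For Gamma(k, scale θ): mean = kθ, variance = kθ², so CV = 1/√k.
CV = SD/mean = 13/18.4 = 0.7065, hence k = 1/CV² = 2.
Then θ = mean/k = 18.4/2 = 9.18.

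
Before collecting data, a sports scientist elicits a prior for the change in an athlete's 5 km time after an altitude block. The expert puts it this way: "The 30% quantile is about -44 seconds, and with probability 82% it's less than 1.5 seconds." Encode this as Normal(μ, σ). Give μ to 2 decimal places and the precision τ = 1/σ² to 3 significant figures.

The p-quantile of Normal(μ,σ) is μ + z_p·σ, with z_{0.3} = -0.5244 and z_{0.82} = 0.9154.
Eliminate σ: μ = (z₂·x₁ − z₁·x₂)/(z₂ − z₁) = (0.9154·-44 − (-0.5244)·1.5)/1.44 = -27.43.
Then σ = (x₂ − x₁)/(z₂ − z₁) = (1.5 − -44)/1.44 = 31.60.
Precision τ = 1/σ² = 1/31.6² = 0.001.

μ = -27.43, τ = 0.001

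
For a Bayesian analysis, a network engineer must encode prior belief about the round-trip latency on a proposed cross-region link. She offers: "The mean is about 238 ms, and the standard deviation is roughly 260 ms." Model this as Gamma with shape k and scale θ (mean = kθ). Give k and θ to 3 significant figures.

For Gamma(k, scale θ): mean = kθ, variance = kθ², so CV = 1/√k.
CV = SD/mean = 260/238 = 1.092, hence k = 1/CV² = 0.838.
Then θ = mean/k = 238/0.838 = 284.

k ≈ 0.838, θ ≈ 284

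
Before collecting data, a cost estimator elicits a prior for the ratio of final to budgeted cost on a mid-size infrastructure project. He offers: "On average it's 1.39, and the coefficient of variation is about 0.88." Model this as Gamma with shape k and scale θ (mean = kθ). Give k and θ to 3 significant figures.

k ≈ 1.29, θ ≈ 1.08

For Gamma(k, scale θ): mean = kθ, variance = kθ², so CV = 1/√k.
CV = 0.88, hence k = 1/CV² = 1.29.
Then θ = mean/k = 1.39/1.29 = 1.08.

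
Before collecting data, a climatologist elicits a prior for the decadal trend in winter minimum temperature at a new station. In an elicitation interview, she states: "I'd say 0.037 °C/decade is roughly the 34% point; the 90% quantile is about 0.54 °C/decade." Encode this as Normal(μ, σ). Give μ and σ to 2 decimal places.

μ = 0.16, σ = 0.30

For Normal(μ,σ), the p-quantile is μ + z_p·σ. Here z_{0.34} = -0.4125, z_{0.9} = 1.282.
So 0.037 = μ − 0.4125σ and 0.54 = μ + 1.282σ.
Subtracting: σ = (0.54 − 0.037)/(1.282 − (-0.4125)) = 0.30.
Then μ = 0.037 − (-0.4125)·0.30 = 0.16.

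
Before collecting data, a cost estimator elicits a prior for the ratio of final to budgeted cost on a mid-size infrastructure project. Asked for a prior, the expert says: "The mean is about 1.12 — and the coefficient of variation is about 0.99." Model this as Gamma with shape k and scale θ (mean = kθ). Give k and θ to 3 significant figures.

k ≈ 1.02, θ ≈ 1.1

For Gamma(k, scale θ): mean = kθ, variance = kθ², so CV = 1/√k.
CV = 0.99, hence k = 1/CV² = 1.02.
Then θ = mean/k = 1.12/1.02 = 1.1.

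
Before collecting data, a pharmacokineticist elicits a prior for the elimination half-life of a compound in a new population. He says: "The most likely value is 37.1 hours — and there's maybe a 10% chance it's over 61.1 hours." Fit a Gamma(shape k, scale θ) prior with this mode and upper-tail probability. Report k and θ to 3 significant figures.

k ≈ 8.58, θ ≈ 4.9

Gamma(k,θ) with k>1 has mode (k−1)θ, so θ = 37.1/(k−1).
Need P(X < 61.1) = 0.9 with θ tied to k this way. Start at k = 2, θ = 37.1: P(X<61.1) ≈ 0.490.
Too low — raise k to concentrate. Iterating converges to k ≈ 8.58.
Then θ = 37.1/(8.58−1) ≈ 4.9.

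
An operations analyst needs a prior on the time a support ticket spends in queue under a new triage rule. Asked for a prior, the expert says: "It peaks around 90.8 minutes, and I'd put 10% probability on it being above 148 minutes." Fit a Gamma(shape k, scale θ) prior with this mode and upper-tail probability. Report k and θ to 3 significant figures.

Gamma(k,θ) with k>1 has mode (k−1)θ, so θ = 90.8/(k−1).
Need P(X < 148) = 0.9 with θ tied to k this way. Start at k = 2, θ = 90.8: P(X<148) ≈ 0.485.
Too low — raise k to concentrate. Iterating converges to k ≈ 8.89.
Then θ = 90.8/(8.89−1) ≈ 11.5.

k ≈ 8.89, θ ≈ 11.5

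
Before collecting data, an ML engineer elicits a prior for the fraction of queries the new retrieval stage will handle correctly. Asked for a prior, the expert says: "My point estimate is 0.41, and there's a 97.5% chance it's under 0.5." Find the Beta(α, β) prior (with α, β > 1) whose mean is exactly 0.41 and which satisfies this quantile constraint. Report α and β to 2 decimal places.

With mean 0.41 fixed, write α = 0.41s, β = 0.59s where s = α+β.
Need P(θ < 0.5) = 0.975 under Beta(0.41s, 0.59s). Normal approximation: (q−m)/√(m(1−m)/s) ≈ z_{0.975} = 1.96, so s ≈ 0.41·0.59·(1.96)²/(0.5−0.41)² = 114.7.
At s = 114.7: P(θ<0.5) ≈ 0.974. Adjusting to match 0.975 gives s ≈ 117.07.
So α = 0.41·117.07 ≈ 48.00, β = 0.59·117.07 ≈ 69.07.

α ≈ 48.00, β ≈ 69.07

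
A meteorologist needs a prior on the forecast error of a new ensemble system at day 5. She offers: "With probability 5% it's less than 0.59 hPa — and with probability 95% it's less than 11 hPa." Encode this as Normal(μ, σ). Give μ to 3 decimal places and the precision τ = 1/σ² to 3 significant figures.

μ = 5.795, τ = 0.0999

For Normal(μ,σ), the p-quantile is μ + z_p·σ. Here z_{0.05} = -1.645, z_{0.95} = 1.645.
So 0.59 = μ − 1.645σ and 11 = μ + 1.645σ.
Subtracting: σ = (11 − 0.59)/(1.645 − (-1.645)) = 3.164.
Then μ = 0.59 − (-1.645)·3.164 = 5.795.
Precision τ = 1/σ² = 1/3.164² = 0.0999.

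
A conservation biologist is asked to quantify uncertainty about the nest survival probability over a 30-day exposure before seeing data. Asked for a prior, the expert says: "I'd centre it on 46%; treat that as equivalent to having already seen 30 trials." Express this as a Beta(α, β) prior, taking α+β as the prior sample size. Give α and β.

α = 13.8, β = 16.2

Under the effective-sample-size interpretation, Beta(α, β) has prior mean α/(α+β) and prior sample size α+β.
So α+β = 30 and α/(α+β) = 0.46, giving α = 0.46·30 = 13.8 and β = 30 − 13.8 = 16.2.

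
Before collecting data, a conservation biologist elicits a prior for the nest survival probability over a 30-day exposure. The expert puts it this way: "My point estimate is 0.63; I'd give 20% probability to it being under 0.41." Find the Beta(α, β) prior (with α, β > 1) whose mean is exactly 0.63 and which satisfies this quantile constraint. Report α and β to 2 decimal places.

α ≈ 2.05, β ≈ 1.21

With mean 0.63 fixed, write α = 0.63s, β = 0.37s where s = α+β.
Need P(θ < 0.41) = 0.2 under Beta(0.63s, 0.37s). Normal approximation: (q−m)/√(m(1−m)/s) ≈ z_{0.2} = -0.842, so s ≈ 0.63·0.37·(-0.842)²/(0.41−0.63)² = 3.4.
At s = 3.4: P(θ<0.41) ≈ 0.195. Adjusting to match 0.2 gives s ≈ 3.26.
So α = 0.63·3.26 ≈ 2.05, β = 0.37·3.26 ≈ 1.21.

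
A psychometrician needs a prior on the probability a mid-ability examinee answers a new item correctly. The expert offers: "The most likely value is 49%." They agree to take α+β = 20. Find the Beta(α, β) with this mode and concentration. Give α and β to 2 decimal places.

For α,β > 1 the Beta mode is (α−1)/(α+β−2). With α+β = 20, the mode is (α−1)/18.
Set (α−1)/18 = 0.49 → α = 1 + 0.49·18 = 9.82.
β = 20 − α = 10.18.

α = 9.82, β = 10.18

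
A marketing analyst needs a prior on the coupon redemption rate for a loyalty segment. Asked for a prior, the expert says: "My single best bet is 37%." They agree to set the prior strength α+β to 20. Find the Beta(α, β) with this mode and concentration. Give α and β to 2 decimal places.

For α,β > 1 the Beta mode is (α−1)/(α+β−2). With α+β = 20, the mode is (α−1)/18.
Set (α−1)/18 = 0.37 → α = 1 + 0.37·18 = 7.66.
β = 20 − α = 12.34.

α = 7.66, β = 12.34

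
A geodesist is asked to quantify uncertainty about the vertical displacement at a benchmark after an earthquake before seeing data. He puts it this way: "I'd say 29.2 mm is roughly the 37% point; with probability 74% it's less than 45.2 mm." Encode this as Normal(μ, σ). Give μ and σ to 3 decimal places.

μ = 34.645, σ = 16.407

The p-quantile of Normal(μ,σ) is μ + z_p·σ, with z_{0.37} = -0.3319 and z_{0.74} = 0.6433.
Eliminate σ: μ = (z₂·x₁ − z₁·x₂)/(z₂ − z₁) = (0.6433·29.2 − (-0.3319)·45.2)/0.9752 = 34.645.
Then σ = (x₂ − x₁)/(z₂ − z₁) = (45.2 − 29.2)/0.9752 = 16.407.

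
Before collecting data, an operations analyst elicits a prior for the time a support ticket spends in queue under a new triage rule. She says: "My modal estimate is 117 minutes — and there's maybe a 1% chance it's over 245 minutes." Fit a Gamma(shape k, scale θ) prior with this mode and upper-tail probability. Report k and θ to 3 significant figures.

k ≈ 9.91, θ ≈ 13.1

Gamma(k,θ) with k>1 has mode (k−1)θ, so θ = 117/(k−1).
Need P(X < 245) = 0.99 with θ tied to k this way. Start at k = 2, θ = 117: P(X<245) ≈ 0.619.
Too low — raise k to concentrate. Iterating converges to k ≈ 9.91.
Then θ = 117/(9.91−1) ≈ 13.1.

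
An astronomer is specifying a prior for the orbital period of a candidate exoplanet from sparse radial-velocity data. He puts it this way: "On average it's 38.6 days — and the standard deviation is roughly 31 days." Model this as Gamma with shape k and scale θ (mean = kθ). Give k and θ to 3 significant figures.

k ≈ 1.55, θ ≈ 24.9

For Gamma(k, scale θ): mean = kθ, variance = kθ², so CV = 1/√k.
CV = SD/mean = 31/38.6 = 0.8031, hence k = 1/CV² = 1.55.
Then θ = mean/k = 38.6/1.55 = 24.9.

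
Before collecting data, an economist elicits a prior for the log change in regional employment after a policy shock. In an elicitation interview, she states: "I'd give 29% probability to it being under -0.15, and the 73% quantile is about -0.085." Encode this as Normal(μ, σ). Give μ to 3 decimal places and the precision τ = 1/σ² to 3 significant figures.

μ = -0.119, τ = 322

For Normal(μ,σ), the p-quantile is μ + z_p·σ. Here z_{0.29} = -0.5534, z_{0.73} = 0.6128.
So -0.15 = μ − 0.5534σ and -0.085 = μ + 0.6128σ.
Subtracting: σ = (-0.085 − -0.15)/(0.6128 − (-0.5534)) = 0.056.
Then μ = -0.15 − (-0.5534)·0.056 = -0.119.
Precision τ = 1/σ² = 1/0.05574² = 322.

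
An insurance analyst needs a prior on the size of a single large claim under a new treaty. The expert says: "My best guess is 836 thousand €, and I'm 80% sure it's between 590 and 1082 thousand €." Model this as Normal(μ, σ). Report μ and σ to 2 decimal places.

A symmetric 80% interval runs μ ± z·σ with z = 1.282.
Half-width = 246, so σ = 246/1.282 = 191.95.
μ is the stated best guess, 836.00.

μ = 836.00, σ = 191.95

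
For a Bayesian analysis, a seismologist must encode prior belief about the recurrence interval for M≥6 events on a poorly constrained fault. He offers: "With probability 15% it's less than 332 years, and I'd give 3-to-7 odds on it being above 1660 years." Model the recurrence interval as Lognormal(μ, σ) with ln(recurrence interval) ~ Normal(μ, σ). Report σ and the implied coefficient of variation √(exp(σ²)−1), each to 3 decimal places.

σ ≈ 1.031, CV ≈ 1.377

If T ~ Lognormal(μ,σ) then ln T ~ Normal(μ,σ), so the p-quantile of ln T is μ + z_p·σ.
ln(332) = 5.805 and ln(1660) = 7.415; z_{0.15} = -1.036, z_{0.7} = 0.5244.
σ = (7.415 − 5.805)/(0.5244 − (-1.036)) = 1.031.
μ = 5.805 − (-1.036)·1.031 = 6.874.
CV = √(exp(σ²)−1) = √(exp(1.0632)−1) = 1.377.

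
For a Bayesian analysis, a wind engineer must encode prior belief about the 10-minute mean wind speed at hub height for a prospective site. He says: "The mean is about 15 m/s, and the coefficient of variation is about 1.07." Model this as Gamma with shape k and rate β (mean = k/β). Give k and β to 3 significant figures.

For Gamma(k, rate β): mean = k/β, variance = k/β², so CV = 1/√k.
CV = 1.07, hence k = 1/CV² = 0.873.
Then β = k/mean = 0.873/15 = 0.0582.

k ≈ 0.873, β ≈ 0.0582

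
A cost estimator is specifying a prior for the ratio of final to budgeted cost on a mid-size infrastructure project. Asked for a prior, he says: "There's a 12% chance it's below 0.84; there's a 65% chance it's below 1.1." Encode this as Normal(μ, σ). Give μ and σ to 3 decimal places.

μ = 1.036, σ = 0.167

The p-quantile of Normal(μ,σ) is μ + z_p·σ, with z_{0.12} = -1.175 and z_{0.65} = 0.3853.
Eliminate σ: μ = (z₂·x₁ − z₁·x₂)/(z₂ − z₁) = (0.3853·0.84 − (-1.175)·1.1)/1.56 = 1.036.
Then σ = (x₂ − x₁)/(z₂ − z₁) = (1.1 − 0.84)/1.56 = 0.167.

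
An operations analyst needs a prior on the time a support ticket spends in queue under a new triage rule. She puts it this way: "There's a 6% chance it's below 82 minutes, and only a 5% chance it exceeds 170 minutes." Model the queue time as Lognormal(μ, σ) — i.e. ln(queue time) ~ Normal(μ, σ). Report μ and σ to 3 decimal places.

If T ~ Lognormal(μ,σ) then ln T ~ Normal(μ,σ), so the p-quantile of ln T is μ + z_p·σ.
ln(82) = 4.407 and ln(170) = 5.136; z_{0.06} = -1.555, z_{0.95} = 1.645.
σ = (5.136 − 4.407)/(1.645 − (-1.555)) = 0.228.
μ = 4.407 − (-1.555)·0.228 = 4.761.

μ ≈ 4.761, σ ≈ 0.228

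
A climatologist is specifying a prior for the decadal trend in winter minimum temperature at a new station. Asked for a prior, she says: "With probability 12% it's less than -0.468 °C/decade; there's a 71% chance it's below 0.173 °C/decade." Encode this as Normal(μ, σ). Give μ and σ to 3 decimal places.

μ = -0.032, σ = 0.371

The p-quantile of Normal(μ,σ) is μ + z_p·σ, with z_{0.12} = -1.175 and z_{0.71} = 0.5534.
Eliminate σ: μ = (z₂·x₁ − z₁·x₂)/(z₂ − z₁) = (0.5534·-0.468 − (-1.175)·0.173)/1.728 = -0.032.
Then σ = (x₂ − x₁)/(z₂ − z₁) = (0.173 − -0.468)/1.728 = 0.371.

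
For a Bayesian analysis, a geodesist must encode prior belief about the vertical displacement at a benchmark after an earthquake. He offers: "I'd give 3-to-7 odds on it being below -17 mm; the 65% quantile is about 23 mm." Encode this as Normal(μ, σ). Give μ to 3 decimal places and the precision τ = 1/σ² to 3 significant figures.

μ = 6.058, τ = 0.000517

The p-quantile of Normal(μ,σ) is μ + z_p·σ, with z_{0.3} = -0.5244 and z_{0.65} = 0.3853.
Eliminate σ: μ = (z₂·x₁ − z₁·x₂)/(z₂ − z₁) = (0.3853·-17 − (-0.5244)·23)/0.9097 = 6.058.
Then σ = (x₂ − x₁)/(z₂ − z₁) = (23 − -17)/0.9097 = 43.970.
Precision τ = 1/σ² = 1/43.97² = 0.000517.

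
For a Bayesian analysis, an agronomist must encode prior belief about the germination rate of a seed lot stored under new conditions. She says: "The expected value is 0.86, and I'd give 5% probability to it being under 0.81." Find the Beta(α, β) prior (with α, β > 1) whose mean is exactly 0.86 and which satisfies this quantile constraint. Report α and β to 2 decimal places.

With mean 0.86 fixed, write α = 0.86s, β = 0.14s where s = α+β.
Need P(θ < 0.81) = 0.05 under Beta(0.86s, 0.14s). Normal approximation: (q−m)/√(m(1−m)/s) ≈ z_{0.05} = -1.64, so s ≈ 0.86·0.14·(-1.64)²/(0.81−0.86)² = 130.3.
At s = 130.3: P(θ<0.81) ≈ 0.059. Adjusting to match 0.05 gives s ≈ 144.56.
So α = 0.86·144.56 ≈ 124.32, β = 0.14·144.56 ≈ 20.24.

α ≈ 124.32, β ≈ 20.24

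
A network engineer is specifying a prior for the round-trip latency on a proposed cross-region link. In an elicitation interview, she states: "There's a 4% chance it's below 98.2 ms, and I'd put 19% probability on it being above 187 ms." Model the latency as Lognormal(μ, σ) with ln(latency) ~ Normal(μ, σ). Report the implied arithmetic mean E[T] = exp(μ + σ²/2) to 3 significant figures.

If T ~ Lognormal(μ,σ) then ln T ~ Normal(μ,σ), so the p-quantile of ln T is μ + z_p·σ.
ln(98.2) = 4.587 and ln(187) = 5.231; z_{0.04} = -1.751, z_{0.81} = 0.8779.
σ = (5.231 − 4.587)/(0.8779 − (-1.751)) = 0.245.
μ = 4.587 − (-1.751)·0.245 = 5.016.
E[T] = exp(μ + σ²/2) = exp(5.016 + 0.0300) = 155 ms.

E[T] ≈ 155 ms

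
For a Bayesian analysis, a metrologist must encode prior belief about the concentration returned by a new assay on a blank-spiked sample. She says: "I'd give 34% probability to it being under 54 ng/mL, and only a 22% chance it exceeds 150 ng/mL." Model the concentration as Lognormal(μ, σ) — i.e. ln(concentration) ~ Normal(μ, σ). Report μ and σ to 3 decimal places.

If T ~ Lognormal(μ,σ) then ln T ~ Normal(μ,σ), so the p-quantile of ln T is μ + z_p·σ.
ln(54) = 3.989 and ln(150) = 5.011; z_{0.34} = -0.4125, z_{0.78} = 0.7722.
σ = (5.011 − 3.989)/(0.7722 − (-0.4125)) = 0.862.
μ = 3.989 − (-0.4125)·0.862 = 4.345.

μ ≈ 4.345, σ ≈ 0.862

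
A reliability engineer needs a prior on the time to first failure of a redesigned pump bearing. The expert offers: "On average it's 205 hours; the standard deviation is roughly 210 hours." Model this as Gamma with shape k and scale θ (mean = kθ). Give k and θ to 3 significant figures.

k ≈ 0.953, θ ≈ 215

For Gamma(k, scale θ): mean = kθ, variance = kθ², so CV = 1/√k.
CV = SD/mean = 210/205 = 1.024, hence k = 1/CV² = 0.953.
Then θ = mean/k = 205/0.953 = 215.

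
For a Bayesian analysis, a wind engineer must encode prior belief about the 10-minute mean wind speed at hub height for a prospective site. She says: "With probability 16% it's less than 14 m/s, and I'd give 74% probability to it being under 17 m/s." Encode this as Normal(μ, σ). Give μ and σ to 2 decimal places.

For Normal(μ,σ), the p-quantile is μ + z_p·σ. Here z_{0.16} = -0.9945, z_{0.74} = 0.6433.
So 14 = μ − 0.9945σ and 17 = μ + 0.6433σ.
Subtracting: σ = (17 − 14)/(0.6433 − (-0.9945)) = 1.83.
Then μ = 14 − (-0.9945)·1.83 = 15.82.

μ = 15.82, σ = 1.83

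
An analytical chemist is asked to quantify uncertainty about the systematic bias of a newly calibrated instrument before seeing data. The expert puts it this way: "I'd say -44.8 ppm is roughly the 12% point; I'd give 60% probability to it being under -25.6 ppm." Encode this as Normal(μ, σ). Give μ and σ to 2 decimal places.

μ = -29.01, σ = 13.44

For Normal(μ,σ), the p-quantile is μ + z_p·σ. Here z_{0.12} = -1.175, z_{0.6} = 0.2533.
So -44.8 = μ − 1.175σ and -25.6 = μ + 0.2533σ.
Subtracting: σ = (-25.6 − -44.8)/(0.2533 − (-1.175)) = 13.44.
Then μ = -44.8 − (-1.175)·13.44 = -29.01.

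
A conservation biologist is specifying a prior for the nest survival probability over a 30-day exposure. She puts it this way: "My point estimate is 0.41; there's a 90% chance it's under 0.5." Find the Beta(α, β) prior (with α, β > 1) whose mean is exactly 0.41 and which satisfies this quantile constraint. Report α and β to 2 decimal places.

α ≈ 20.32, β ≈ 29.24

With mean 0.41 fixed, write α = 0.41s, β = 0.59s where s = α+β.
Need P(θ < 0.5) = 0.9 under Beta(0.41s, 0.59s). Normal approximation: (q−m)/√(m(1−m)/s) ≈ z_{0.9} = 1.28, so s ≈ 0.41·0.59·(1.28)²/(0.5−0.41)² = 49.0.
At s = 49.0: P(θ<0.5) ≈ 0.899. Adjusting to match 0.9 gives s ≈ 49.56.
So α = 0.41·49.56 ≈ 20.32, β = 0.59·49.56 ≈ 29.24.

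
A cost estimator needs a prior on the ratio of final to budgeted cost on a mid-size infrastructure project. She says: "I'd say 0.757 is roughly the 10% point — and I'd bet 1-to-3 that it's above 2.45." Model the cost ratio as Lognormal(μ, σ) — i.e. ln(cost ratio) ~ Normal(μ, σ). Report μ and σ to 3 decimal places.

μ ≈ 0.491, σ ≈ 0.600

If T ~ Lognormal(μ,σ) then ln T ~ Normal(μ,σ), so the p-quantile of ln T is μ + z_p·σ.
ln(0.757) = -0.2784 and ln(2.45) = 0.8961; z_{0.1} = -1.282, z_{0.75} = 0.6745.
σ = (0.8961 − -0.2784)/(0.6745 − (-1.282)) = 0.600.
μ = -0.2784 − (-1.282)·0.600 = 0.491.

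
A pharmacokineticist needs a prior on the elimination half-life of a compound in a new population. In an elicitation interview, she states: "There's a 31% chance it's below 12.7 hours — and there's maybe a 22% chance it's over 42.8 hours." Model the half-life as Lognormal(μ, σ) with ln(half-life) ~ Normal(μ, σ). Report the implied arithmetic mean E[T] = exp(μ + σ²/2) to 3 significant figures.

E[T] ≈ 32.3 hours

If T ~ Lognormal(μ,σ) then ln T ~ Normal(μ,σ), so the p-quantile of ln T is μ + z_p·σ.
ln(12.7) = 2.542 and ln(42.8) = 3.757; z_{0.31} = -0.4959, z_{0.78} = 0.7722.
σ = (3.757 − 2.542)/(0.7722 − (-0.4959)) = 0.958.
μ = 2.542 − (-0.4959)·0.958 = 3.017.
E[T] = exp(μ + σ²/2) = exp(3.017 + 0.4590) = 32.3 hours.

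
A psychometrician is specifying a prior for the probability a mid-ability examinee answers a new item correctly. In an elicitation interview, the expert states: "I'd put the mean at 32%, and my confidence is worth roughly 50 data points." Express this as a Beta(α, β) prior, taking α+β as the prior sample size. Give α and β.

Under the effective-sample-size interpretation, Beta(α, β) has prior mean α/(α+β) and prior sample size α+β.
So α+β = 50 and α/(α+β) = 0.32, giving α = 0.32·50 = 16 and β = 50 − 16 = 34.

α = 16, β = 34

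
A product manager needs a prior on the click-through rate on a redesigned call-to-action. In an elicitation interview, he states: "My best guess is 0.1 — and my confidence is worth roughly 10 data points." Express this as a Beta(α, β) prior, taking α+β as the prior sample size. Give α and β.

Under the effective-sample-size interpretation, Beta(α, β) has prior mean α/(α+β) and prior sample size α+β.
So α+β = 10 and α/(α+β) = 0.1, giving α = 0.1·10 = 1 and β = 10 − 1 = 9.

α = 1, β = 9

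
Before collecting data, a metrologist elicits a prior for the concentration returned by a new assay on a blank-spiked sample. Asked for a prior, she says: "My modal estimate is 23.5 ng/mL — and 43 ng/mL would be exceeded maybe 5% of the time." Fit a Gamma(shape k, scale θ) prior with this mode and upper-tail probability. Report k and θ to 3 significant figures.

k ≈ 8.63, θ ≈ 3.08

Gamma(k,θ) with k>1 has mode (k−1)θ, so θ = 23.5/(k−1).
Need P(X < 43) = 0.95 with θ tied to k this way. Start at k = 2, θ = 23.5: P(X<43) ≈ 0.546.
Too low — raise k to concentrate. Iterating converges to k ≈ 8.63.
Then θ = 23.5/(8.63−1) ≈ 3.08.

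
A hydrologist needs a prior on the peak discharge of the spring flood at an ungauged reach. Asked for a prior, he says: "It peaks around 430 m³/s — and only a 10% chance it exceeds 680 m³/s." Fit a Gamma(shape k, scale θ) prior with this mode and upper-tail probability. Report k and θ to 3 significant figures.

k ≈ 9.93, θ ≈ 48.2

Gamma(k,θ) with k>1 has mode (k−1)θ, so θ = 430/(k−1).
Need P(X < 680) = 0.9 with θ tied to k this way. Start at k = 2, θ = 430: P(X<680) ≈ 0.469.
Too low — raise k to concentrate. Iterating converges to k ≈ 9.93.
Then θ = 430/(9.93−1) ≈ 48.2.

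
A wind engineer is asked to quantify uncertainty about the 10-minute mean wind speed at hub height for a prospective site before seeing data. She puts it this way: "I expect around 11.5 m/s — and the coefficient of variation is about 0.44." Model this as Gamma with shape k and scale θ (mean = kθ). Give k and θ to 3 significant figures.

k ≈ 5.17, θ ≈ 2.23

For Gamma(k, scale θ): mean = kθ, variance = kθ², so CV = 1/√k.
CV = 0.44, hence k = 1/CV² = 5.17.
Then θ = mean/k = 11.5/5.17 = 2.23.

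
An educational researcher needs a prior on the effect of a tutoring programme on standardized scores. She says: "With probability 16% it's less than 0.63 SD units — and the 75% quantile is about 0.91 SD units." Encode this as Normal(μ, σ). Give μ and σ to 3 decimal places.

μ = 0.797, σ = 0.168

The p-quantile of Normal(μ,σ) is μ + z_p·σ, with z_{0.16} = -0.9945 and z_{0.75} = 0.6745.
Eliminate σ: μ = (z₂·x₁ − z₁·x₂)/(z₂ − z₁) = (0.6745·0.63 − (-0.9945)·0.91)/1.669 = 0.797.
Then σ = (x₂ − x₁)/(z₂ − z₁) = (0.91 − 0.63)/1.669 = 0.168.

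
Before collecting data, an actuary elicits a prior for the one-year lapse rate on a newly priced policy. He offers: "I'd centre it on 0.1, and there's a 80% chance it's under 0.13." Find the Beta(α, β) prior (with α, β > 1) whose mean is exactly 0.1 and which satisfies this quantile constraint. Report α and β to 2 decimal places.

With mean 0.1 fixed, write α = 0.1s, β = 0.9s where s = α+β.
Need P(θ < 0.13) = 0.8 under Beta(0.1s, 0.9s). Normal approximation: (q−m)/√(m(1−m)/s) ≈ z_{0.8} = 0.842, so s ≈ 0.1·0.9·(0.842)²/(0.13−0.1)² = 70.8.
At s = 70.8: P(θ<0.13) ≈ 0.810. Adjusting to match 0.8 gives s ≈ 63.08.
So α = 0.1·63.08 ≈ 6.31, β = 0.9·63.08 ≈ 56.77.

α ≈ 6.31, β ≈ 56.77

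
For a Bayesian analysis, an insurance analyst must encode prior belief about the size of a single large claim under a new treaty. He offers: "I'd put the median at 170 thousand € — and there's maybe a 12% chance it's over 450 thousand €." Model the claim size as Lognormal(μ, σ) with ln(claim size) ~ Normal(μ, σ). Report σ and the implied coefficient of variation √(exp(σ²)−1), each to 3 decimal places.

σ ≈ 0.828, CV ≈ 0.993

If T ~ Lognormal(μ,σ) then ln T ~ Normal(μ,σ), so the p-quantile of ln T is μ + z_p·σ.
ln(170) = 5.136 and ln(450) = 6.109; z_{0.5} = 0, z_{0.88} = 1.175.
σ = (6.109 − 5.136)/(1.175 − (0)) = 0.828.
μ = 5.136 − (0)·0.828 = 5.136.
CV = √(exp(σ²)−1) = √(exp(0.6864)−1) = 0.993.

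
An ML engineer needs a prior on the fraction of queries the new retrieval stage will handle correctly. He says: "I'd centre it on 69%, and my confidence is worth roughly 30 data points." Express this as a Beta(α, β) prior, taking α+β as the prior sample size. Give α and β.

α = 20.7, β = 9.3

Under the effective-sample-size interpretation, Beta(α, β) has prior mean α/(α+β) and prior sample size α+β.
So α+β = 30 and α/(α+β) = 0.69, giving α = 0.69·30 = 20.7 and β = 30 − 20.7 = 9.3.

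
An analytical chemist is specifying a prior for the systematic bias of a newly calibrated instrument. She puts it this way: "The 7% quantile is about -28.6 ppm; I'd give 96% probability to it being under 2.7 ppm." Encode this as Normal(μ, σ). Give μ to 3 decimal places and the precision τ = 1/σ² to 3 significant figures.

μ = -14.283, τ = 0.0106

The p-quantile of Normal(μ,σ) is μ + z_p·σ, with z_{0.07} = -1.476 and z_{0.96} = 1.751.
Eliminate σ: μ = (z₂·x₁ − z₁·x₂)/(z₂ − z₁) = (1.751·-28.6 − (-1.476)·2.7)/3.226 = -14.283.
Then σ = (x₂ − x₁)/(z₂ − z₁) = (2.7 − -28.6)/3.226 = 9.701.
Precision τ = 1/σ² = 1/9.701² = 0.0106.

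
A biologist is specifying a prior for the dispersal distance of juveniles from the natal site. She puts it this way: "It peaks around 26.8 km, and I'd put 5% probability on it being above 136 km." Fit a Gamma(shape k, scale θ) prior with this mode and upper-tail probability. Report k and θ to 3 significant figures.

k ≈ 1.9, θ ≈ 29.6

Gamma(k,θ) with k>1 has mode (k−1)θ, so θ = 26.8/(k−1).
Need P(X < 136) = 0.95 with θ tied to k this way. Start at k = 2, θ = 26.8: P(X<136) ≈ 0.962.
Too high — lower k to spread out. Iterating converges to k ≈ 1.9.
Then θ = 26.8/(1.9−1) ≈ 29.6.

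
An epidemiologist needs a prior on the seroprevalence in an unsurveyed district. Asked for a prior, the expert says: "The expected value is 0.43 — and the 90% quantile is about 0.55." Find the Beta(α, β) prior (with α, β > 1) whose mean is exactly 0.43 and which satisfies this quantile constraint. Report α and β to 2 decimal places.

α ≈ 12.09, β ≈ 16.03

With mean 0.43 fixed, write α = 0.43s, β = 0.57s where s = α+β.
Need P(θ < 0.55) = 0.9 under Beta(0.43s, 0.57s). Normal approximation: (q−m)/√(m(1−m)/s) ≈ z_{0.9} = 1.28, so s ≈ 0.43·0.57·(1.28)²/(0.55−0.43)² = 28.0.
At s = 28.0: P(θ<0.55) ≈ 0.899. Adjusting to match 0.9 gives s ≈ 28.12.
So α = 0.43·28.12 ≈ 12.09, β = 0.57·28.12 ≈ 16.03.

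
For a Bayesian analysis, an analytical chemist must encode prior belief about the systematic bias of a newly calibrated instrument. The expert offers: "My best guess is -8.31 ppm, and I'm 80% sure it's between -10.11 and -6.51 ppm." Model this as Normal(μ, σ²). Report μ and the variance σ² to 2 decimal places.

A symmetric 80% interval runs μ ± z·σ with z = 1.282.
Half-width = 1.8, so σ = 1.8/1.282 = 1.405 and σ² = 1.97.
μ is the stated best guess, -8.31.

μ = -8.31, σ² = 1.97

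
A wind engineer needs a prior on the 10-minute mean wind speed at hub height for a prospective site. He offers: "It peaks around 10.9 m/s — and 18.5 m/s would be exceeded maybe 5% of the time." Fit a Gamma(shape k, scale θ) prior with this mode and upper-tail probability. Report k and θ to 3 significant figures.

Gamma(k,θ) with k>1 has mode (k−1)θ, so θ = 10.9/(k−1).
Need P(X < 18.5) = 0.95 with θ tied to k this way. Start at k = 2, θ = 10.9: P(X<18.5) ≈ 0.506.
Too low — raise k to concentrate. Iterating converges to k ≈ 11.
Then θ = 10.9/(11−1) ≈ 1.09.

k ≈ 11, θ ≈ 1.09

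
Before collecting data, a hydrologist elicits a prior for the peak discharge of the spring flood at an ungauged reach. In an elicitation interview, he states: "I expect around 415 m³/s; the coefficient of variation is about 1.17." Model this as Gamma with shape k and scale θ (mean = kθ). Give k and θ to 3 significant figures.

For Gamma(k, scale θ): mean = kθ, variance = kθ², so CV = 1/√k.
CV = 1.17, hence k = 1/CV² = 0.731.
Then θ = mean/k = 415/0.731 = 568.

k ≈ 0.731, θ ≈ 568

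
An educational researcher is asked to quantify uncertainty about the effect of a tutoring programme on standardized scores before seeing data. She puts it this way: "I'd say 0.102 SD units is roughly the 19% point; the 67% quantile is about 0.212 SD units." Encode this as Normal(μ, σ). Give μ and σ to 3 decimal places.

For Normal(μ,σ), the p-quantile is μ + z_p·σ. Here z_{0.19} = -0.8779, z_{0.67} = 0.4399.
So 0.102 = μ − 0.8779σ and 0.212 = μ + 0.4399σ.
Subtracting: σ = (0.212 − 0.102)/(0.4399 − (-0.8779)) = 0.083.
Then μ = 0.102 − (-0.8779)·0.083 = 0.175.

μ = 0.175, σ = 0.083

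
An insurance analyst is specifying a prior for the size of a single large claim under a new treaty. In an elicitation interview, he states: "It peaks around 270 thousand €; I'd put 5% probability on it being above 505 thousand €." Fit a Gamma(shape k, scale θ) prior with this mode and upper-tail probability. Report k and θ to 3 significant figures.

Gamma(k,θ) with k>1 has mode (k−1)θ, so θ = 270/(k−1).
Need P(X < 505) = 0.95 with θ tied to k this way. Start at k = 2, θ = 270: P(X<505) ≈ 0.558.
Too low — raise k to concentrate. Iterating converges to k ≈ 8.1.
Then θ = 270/(8.1−1) ≈ 38.

k ≈ 8.1, θ ≈ 38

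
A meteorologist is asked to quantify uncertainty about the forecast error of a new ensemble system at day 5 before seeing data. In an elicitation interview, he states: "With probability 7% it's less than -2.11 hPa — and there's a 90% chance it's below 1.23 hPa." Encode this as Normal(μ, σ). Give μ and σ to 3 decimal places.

μ = -0.322, σ = 1.211

For Normal(μ,σ), the p-quantile is μ + z_p·σ. Here z_{0.07} = -1.476, z_{0.9} = 1.282.
So -2.11 = μ − 1.476σ and 1.23 = μ + 1.282σ.
Subtracting: σ = (1.23 − -2.11)/(1.282 − (-1.476)) = 1.211.
Then μ = -2.11 − (-1.476)·1.211 = -0.322.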